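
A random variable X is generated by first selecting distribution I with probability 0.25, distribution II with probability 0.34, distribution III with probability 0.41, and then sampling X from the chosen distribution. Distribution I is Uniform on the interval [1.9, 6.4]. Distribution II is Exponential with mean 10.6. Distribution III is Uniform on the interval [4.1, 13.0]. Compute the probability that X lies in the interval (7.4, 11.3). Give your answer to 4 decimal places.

0.2317

Conditional on each component, P(7.4 < X < 11.3): I: 0; II: 0.153153; III: 0.438202.
By total probability, P(7.4 < X < 11.3) = 0.25·0 + 0.34·0.153153 + 0.41·0.438202 = 0.231735.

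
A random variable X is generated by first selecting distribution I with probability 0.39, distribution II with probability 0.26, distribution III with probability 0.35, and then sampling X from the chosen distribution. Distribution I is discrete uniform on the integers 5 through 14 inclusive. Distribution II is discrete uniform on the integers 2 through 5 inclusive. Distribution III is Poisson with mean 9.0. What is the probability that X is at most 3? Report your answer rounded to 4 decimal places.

Conditional on each component, P(X ≤ 3): I: 0; II: 0.5; III: 0.0212265.
By total probability, P(X ≤ 3) = 0.39·0 + 0.26·0.5 + 0.35·0.0212265 = 0.137429.

0.1374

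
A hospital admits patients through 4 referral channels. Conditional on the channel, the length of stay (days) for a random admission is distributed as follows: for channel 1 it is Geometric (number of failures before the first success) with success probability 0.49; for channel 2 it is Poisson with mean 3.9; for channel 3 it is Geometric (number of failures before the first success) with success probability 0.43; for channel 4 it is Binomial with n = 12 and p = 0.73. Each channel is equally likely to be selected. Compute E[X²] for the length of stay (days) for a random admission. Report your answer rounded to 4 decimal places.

For each component E[X²] = Var + (mean)², giving 1: 3.20741; 2: 19.11; 3: 4.83991; 4: 79.1028.
Overall E[X²] = 0.25·3.20741 + 0.25·19.11 + 0.25·4.83991 + 0.25·79.1028 = 26.565.

26.5650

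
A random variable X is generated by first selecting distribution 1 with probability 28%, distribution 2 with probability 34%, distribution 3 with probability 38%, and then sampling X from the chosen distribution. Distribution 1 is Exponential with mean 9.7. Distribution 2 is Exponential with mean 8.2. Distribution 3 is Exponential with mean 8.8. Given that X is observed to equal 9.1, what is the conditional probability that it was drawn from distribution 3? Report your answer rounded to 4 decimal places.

Likelihoods f(9.1 | ·): 1: 0.0403457; 2: 0.0401999; 3: 0.0404033.
Posterior ∝ prior × likelihood. Numerator for 3: 0.38·0.0404033 = 0.0153533.
Normalizing constant: 0.28·0.0403457 + 0.34·0.0401999 + 0.38·0.0404033 = 0.040318.
P(3 | observation) = 0.0153533 / 0.040318 = 0.380804.

0.3808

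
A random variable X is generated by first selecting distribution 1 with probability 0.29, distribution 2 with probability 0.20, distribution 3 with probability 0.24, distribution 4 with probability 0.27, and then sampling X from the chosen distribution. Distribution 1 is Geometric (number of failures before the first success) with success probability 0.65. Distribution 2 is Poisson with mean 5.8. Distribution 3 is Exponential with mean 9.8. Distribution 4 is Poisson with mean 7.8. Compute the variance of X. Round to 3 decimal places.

Per component, 1: μ=0.538462, E[X²]=1.11834; 2: μ=5.8, E[X²]=39.44; 3: μ=9.8, E[X²]=192.08; 4: μ=7.8, E[X²]=68.64.
E[X] = 0.29·0.538462 + 0.2·5.8 + 0.24·9.8 + 0.27·7.8 = 5.77415.
E[X²] = 0.29·1.11834 + 0.2·39.44 + 0.24·192.08 + 0.27·68.64 = 72.8443.
Var(X) = E[X²] − (E[X])² = 72.8443 − 33.3409 = 39.5035.

39.503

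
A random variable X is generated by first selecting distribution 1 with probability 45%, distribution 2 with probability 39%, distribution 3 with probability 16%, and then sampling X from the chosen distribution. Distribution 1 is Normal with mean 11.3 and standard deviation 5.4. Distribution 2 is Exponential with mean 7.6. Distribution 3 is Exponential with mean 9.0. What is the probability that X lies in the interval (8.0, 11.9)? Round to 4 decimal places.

Conditional on each component, P(8.0 < X < 11.9): 1: 0.273673; 2: 0.140095; 3: 0.14457.
By total probability, P(8.0 < X < 11.9) = 0.45·0.273673 + 0.39·0.140095 + 0.16·0.14457 = 0.200921.

0.2009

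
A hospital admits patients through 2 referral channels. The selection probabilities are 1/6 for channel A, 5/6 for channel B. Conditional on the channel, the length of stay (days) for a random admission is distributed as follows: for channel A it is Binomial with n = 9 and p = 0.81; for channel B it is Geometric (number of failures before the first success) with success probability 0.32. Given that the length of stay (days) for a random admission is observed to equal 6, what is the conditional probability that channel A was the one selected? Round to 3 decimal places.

Likelihoods P(X=6 | ·): A: 0.162723; B: 0.0316376.
Posterior ∝ prior × likelihood. Numerator for A: 0.166667·0.162723 = 0.0271206.
Normalizing constant: 0.166667·0.162723 + 0.833333·0.0316376 = 0.0534852.
P(A | observation) = 0.0271206 / 0.0534852 = 0.507067.

0.507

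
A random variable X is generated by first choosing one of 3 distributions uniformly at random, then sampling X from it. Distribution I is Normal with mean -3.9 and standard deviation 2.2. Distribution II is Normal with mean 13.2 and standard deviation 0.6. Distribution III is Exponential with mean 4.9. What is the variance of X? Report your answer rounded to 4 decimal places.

58.4856

Per component, I: μ=-3.9, E[X²]=20.05; II: μ=13.2, E[X²]=174.6; III: μ=4.9, E[X²]=48.02.
E[X] = 0.333333·-3.9 + 0.333333·13.2 + 0.333333·4.9 = 4.73333.
E[X²] = 0.333333·20.05 + 0.333333·174.6 + 0.333333·48.02 = 80.89.
Var(X) = E[X²] − (E[X])² = 80.89 − 22.4044 = 58.4856.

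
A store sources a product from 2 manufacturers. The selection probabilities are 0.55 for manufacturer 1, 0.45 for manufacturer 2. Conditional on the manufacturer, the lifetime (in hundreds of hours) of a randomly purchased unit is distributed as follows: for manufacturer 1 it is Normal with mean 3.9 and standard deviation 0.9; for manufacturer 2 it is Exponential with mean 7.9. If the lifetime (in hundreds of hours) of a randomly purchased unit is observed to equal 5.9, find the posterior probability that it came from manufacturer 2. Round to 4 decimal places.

Likelihoods f(5.9 | ·): 1: 0.0375263; 2: 0.0599828.
Posterior ∝ prior × likelihood. Numerator for 2: 0.45·0.0599828 = 0.0269922.
Normalizing constant: 0.55·0.0375263 + 0.45·0.0599828 = 0.0476317.
P(2 | observation) = 0.0269922 / 0.0476317 = 0.566687.

0.5667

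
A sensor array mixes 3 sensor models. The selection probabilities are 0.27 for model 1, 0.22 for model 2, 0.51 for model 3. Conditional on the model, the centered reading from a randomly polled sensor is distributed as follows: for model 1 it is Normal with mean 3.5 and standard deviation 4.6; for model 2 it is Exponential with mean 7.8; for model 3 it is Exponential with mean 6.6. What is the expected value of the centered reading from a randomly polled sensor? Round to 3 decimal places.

Component means — 1: 3.5; 2: 7.8; 3: 6.6.
E[X] = 0.27·3.5 + 0.22·7.8 + 0.51·6.6 = 6.027.

6.027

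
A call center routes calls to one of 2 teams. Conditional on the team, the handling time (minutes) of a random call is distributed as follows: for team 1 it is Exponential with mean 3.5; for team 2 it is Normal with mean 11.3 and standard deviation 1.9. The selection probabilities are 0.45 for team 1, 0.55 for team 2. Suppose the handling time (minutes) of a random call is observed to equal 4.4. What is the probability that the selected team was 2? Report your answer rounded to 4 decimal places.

0.0043

Likelihoods f(4.4 | ·): 1: 0.0812759; 2: 0.000287302.
Posterior ∝ prior × likelihood. Numerator for 2: 0.55·0.000287302 = 0.000158016.
Normalizing constant: 0.45·0.0812759 + 0.55·0.000287302 = 0.0367322.
P(2 | observation) = 0.000158016 / 0.0367322 = 0.00430185.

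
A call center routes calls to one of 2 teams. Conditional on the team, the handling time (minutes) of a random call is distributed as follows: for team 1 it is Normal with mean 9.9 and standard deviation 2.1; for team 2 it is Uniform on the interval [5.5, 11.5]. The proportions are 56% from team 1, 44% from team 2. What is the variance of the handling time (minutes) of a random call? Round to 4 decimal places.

4.2725

Per component, 1: μ=9.9, E[X²]=102.42; 2: μ=8.5, E[X²]=75.25.
E[X] = 0.56·9.9 + 0.44·8.5 = 9.284.
E[X²] = 0.56·102.42 + 0.44·75.25 = 90.4652.
Var(X) = E[X²] − (E[X])² = 90.4652 − 86.1927 = 4.27254.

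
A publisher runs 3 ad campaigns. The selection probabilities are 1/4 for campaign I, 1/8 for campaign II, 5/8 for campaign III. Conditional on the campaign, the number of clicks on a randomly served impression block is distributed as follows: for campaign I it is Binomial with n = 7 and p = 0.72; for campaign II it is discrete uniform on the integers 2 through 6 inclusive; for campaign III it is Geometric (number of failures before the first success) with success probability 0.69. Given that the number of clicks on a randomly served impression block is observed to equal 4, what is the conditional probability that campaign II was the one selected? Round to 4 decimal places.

0.3102

Likelihoods P(X=4 | ·): I: 0.206477; II: 0.2; III: 0.00637229.
Posterior ∝ prior × likelihood. Numerator for II: 0.125·0.2 = 0.025.
Normalizing constant: 0.25·0.206477 + 0.125·0.2 + 0.625·0.00637229 = 0.080602.
P(II | observation) = 0.025 / 0.080602 = 0.310166.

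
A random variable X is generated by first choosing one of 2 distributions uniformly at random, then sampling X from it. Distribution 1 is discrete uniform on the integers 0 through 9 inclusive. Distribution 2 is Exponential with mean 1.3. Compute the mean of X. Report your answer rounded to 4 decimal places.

Component means — 1: 4.5; 2: 1.3.
E[X] = 0.5·4.5 + 0.5·1.3 = 2.9.

2.9000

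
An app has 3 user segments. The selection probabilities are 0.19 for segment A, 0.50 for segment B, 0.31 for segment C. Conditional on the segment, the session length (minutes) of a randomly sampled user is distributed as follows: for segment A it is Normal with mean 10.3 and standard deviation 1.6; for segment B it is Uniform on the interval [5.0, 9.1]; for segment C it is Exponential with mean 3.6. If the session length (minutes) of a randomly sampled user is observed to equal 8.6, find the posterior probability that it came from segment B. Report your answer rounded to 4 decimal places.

Likelihoods f(8.6 | ·): A: 0.141792; B: 0.243902; C: 0.025481.
Posterior ∝ prior × likelihood. Numerator for B: 0.5·0.243902 = 0.121951.
Normalizing constant: 0.19·0.141792 + 0.5·0.243902 + 0.31·0.025481 = 0.156791.
P(B | observation) = 0.121951 / 0.156791 = 0.777796.

0.7778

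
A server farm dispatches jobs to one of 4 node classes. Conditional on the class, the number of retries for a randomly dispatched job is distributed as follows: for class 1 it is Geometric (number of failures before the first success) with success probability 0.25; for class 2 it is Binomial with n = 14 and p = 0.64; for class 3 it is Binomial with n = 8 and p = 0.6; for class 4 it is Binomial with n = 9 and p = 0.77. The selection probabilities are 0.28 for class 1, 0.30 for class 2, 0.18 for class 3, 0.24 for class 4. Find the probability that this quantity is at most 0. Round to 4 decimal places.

0.0701

Conditional on each class, P(X ≤ 0): 1: 0.25; 2: 6.14094e-07; 3: 0.00065536; 4: 1.80115e-06.
By total probability, P(X ≤ 0) = 0.28·0.25 + 0.3·6.14094e-07 + 0.18·0.00065536 + 0.24·1.80115e-06 = 0.0701186.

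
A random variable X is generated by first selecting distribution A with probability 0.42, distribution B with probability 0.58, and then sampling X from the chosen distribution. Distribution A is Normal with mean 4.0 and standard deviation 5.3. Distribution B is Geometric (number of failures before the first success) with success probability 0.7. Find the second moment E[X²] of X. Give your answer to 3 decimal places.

18.979

For each component E[X²] = Var + (mean)², giving A: 44.09; B: 0.795918.
Overall E[X²] = 0.42·44.09 + 0.58·0.795918 = 18.9794.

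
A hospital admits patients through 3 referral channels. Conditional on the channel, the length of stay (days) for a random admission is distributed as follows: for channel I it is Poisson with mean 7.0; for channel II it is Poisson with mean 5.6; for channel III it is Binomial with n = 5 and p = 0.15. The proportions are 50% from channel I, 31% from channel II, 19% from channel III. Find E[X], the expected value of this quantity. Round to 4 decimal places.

Component means — I: 7; II: 5.6; III: 0.75.
E[X] = 0.5·7 + 0.31·5.6 + 0.19·0.75 = 5.3785.

5.3785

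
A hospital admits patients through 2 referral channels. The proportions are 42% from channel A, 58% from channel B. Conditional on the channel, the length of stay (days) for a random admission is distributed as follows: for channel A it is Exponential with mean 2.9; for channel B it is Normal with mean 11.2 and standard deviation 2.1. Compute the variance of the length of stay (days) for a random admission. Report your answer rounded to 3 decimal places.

22.872

Per component, A: μ=2.9, E[X²]=16.82; B: μ=11.2, E[X²]=129.85.
E[X] = 0.42·2.9 + 0.58·11.2 = 7.714.
E[X²] = 0.42·16.82 + 0.58·129.85 = 82.3774.
Var(X) = E[X²] − (E[X])² = 82.3774 − 59.5058 = 22.8716.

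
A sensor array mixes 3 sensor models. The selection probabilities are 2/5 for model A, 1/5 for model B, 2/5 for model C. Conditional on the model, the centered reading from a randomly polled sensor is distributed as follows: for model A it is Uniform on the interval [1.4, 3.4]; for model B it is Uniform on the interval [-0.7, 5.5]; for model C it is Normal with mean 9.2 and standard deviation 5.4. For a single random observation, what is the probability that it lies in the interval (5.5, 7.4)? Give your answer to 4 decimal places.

0.0491

Conditional on each model, P(5.5 < X < 7.4): A: 0; B: 0; C: 0.122828.
By total probability, P(5.5 < X < 7.4) = 0.4·0 + 0.2·0 + 0.4·0.122828 = 0.0491311.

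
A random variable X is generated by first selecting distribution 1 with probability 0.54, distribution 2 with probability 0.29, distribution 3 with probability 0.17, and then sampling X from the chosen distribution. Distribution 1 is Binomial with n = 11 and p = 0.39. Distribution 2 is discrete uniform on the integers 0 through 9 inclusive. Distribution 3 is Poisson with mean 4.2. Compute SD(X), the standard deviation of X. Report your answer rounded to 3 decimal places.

2.129

Per component, 1: μ=4.29, E[X²]=21.021; 2: μ=4.5, E[X²]=28.5; 3: μ=4.2, E[X²]=21.84.
E[X] = 0.54·4.29 + 0.29·4.5 + 0.17·4.2 = 4.3356.
E[X²] = 0.54·21.021 + 0.29·28.5 + 0.17·21.84 = 23.3291.
Var(X) = E[X²] − (E[X])² = 23.3291 − 18.7974 = 4.53171.
SD(X) = √4.53171 = 2.12878.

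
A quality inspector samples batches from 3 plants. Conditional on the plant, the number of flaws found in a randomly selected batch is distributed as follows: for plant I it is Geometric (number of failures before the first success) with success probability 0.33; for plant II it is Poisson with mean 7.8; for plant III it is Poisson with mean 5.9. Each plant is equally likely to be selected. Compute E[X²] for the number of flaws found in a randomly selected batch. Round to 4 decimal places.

For each component E[X²] = Var + (mean)², giving I: 10.2746; II: 68.64; III: 40.71.
Overall E[X²] = 0.333333·10.2746 + 0.333333·68.64 + 0.333333·40.71 = 39.8749.

39.8749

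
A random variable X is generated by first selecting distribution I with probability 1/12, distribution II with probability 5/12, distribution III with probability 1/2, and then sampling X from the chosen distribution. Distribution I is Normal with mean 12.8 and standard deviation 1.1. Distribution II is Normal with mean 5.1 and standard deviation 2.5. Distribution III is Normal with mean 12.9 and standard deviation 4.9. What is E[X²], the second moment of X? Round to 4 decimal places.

For each component E[X²] = Var + (mean)², giving I: 165.05; II: 32.26; III: 190.42.
Overall E[X²] = 0.0833333·165.05 + 0.416667·32.26 + 0.5·190.42 = 122.406.

122.4058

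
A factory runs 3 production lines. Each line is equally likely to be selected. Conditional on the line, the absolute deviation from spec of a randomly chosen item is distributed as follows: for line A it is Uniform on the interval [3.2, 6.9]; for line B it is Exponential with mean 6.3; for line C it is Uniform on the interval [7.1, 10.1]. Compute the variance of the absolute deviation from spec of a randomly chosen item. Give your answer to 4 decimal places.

16.0219

Per component, A: μ=5.05, E[X²]=26.6433; B: μ=6.3, E[X²]=79.38; C: μ=8.6, E[X²]=74.71.
E[X] = 0.333333·5.05 + 0.333333·6.3 + 0.333333·8.6 = 6.65.
E[X²] = 0.333333·26.6433 + 0.333333·79.38 + 0.333333·74.71 = 60.2444.
Var(X) = E[X²] − (E[X])² = 60.2444 − 44.2225 = 16.0219.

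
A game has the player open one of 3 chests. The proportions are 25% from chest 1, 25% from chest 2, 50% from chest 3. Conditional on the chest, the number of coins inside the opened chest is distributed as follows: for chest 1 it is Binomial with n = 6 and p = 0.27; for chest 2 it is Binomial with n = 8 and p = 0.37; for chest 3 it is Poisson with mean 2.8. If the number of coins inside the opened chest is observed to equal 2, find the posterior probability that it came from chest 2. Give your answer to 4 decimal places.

0.2334

Likelihoods P(X=2 | ·): 1: 0.310535; 2: 0.239665; 3: 0.238375.
Posterior ∝ prior × likelihood. Numerator for 2: 0.25·0.239665 = 0.0599163.
Normalizing constant: 0.25·0.310535 + 0.25·0.239665 + 0.5·0.238375 = 0.256738.
P(2 | observation) = 0.0599163 / 0.256738 = 0.233375.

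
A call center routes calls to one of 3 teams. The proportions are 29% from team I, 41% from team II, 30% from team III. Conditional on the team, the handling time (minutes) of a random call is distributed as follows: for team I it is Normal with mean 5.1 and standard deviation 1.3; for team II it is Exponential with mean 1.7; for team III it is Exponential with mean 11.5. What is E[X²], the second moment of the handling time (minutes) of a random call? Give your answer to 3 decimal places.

89.753

For each component E[X²] = Var + (mean)², giving I: 27.7; II: 5.78; III: 264.5.
Overall E[X²] = 0.29·27.7 + 0.41·5.78 + 0.3·264.5 = 89.7528.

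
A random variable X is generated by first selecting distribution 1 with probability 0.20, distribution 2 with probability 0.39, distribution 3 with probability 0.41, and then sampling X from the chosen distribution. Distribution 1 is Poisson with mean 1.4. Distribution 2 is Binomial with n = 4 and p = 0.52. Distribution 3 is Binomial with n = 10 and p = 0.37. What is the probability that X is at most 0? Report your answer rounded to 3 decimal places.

Conditional on each component, P(X ≤ 0): 1: 0.246597; 2: 0.0530842; 3: 0.0098493.
By total probability, P(X ≤ 0) = 0.2·0.246597 + 0.39·0.0530842 + 0.41·0.0098493 = 0.0740604.

0.074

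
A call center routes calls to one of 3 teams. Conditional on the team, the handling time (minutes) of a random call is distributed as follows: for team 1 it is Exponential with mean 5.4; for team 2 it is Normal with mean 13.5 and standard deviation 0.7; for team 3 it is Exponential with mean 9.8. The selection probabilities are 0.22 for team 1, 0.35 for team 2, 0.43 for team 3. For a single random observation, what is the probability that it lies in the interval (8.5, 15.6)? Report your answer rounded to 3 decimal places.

Conditional on each team, P(8.5 < X < 15.6): 1: 0.151561; 2: 0.99865; 3: 0.216513.
By total probability, P(8.5 < X < 15.6) = 0.22·0.151561 + 0.35·0.99865 + 0.43·0.216513 = 0.475972.

0.476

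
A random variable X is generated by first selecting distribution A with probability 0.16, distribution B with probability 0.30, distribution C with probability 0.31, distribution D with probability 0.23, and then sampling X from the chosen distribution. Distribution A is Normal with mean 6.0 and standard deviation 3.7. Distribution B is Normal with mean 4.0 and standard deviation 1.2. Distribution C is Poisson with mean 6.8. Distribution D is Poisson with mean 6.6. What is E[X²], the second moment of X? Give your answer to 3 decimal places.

41.162

For each component E[X²] = Var + (mean)², giving A: 49.69; B: 17.44; C: 53.04; D: 50.16.
Overall E[X²] = 0.16·49.69 + 0.3·17.44 + 0.31·53.04 + 0.23·50.16 = 41.1616.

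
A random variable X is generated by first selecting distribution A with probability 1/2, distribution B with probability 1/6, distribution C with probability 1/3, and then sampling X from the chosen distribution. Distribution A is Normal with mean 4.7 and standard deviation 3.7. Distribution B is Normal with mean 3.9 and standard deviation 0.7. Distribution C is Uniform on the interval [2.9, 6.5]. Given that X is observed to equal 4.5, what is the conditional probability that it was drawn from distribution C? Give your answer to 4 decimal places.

Likelihoods f(4.5 | ·): A: 0.107665; B: 0.394707; C: 0.277778.
Posterior ∝ prior × likelihood. Numerator for C: 0.333333·0.277778 = 0.0925926.
Normalizing constant: 0.5·0.107665 + 0.166667·0.394707 + 0.333333·0.277778 = 0.21221.
P(C | observation) = 0.0925926 / 0.21221 = 0.436326.

0.4363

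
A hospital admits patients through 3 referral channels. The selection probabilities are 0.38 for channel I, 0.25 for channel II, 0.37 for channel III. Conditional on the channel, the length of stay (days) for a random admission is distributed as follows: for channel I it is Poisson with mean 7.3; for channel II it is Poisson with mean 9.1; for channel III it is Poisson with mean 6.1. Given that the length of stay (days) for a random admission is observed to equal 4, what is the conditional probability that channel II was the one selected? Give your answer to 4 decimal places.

Likelihoods P(X=4 | ·): I: 0.0799338; II: 0.0319062; III: 0.129393.
Posterior ∝ prior × likelihood. Numerator for II: 0.25·0.0319062 = 0.00797654.
Normalizing constant: 0.38·0.0799338 + 0.25·0.0319062 + 0.37·0.129393 = 0.0862269.
P(II | observation) = 0.00797654 / 0.0862269 = 0.0925064.

0.0925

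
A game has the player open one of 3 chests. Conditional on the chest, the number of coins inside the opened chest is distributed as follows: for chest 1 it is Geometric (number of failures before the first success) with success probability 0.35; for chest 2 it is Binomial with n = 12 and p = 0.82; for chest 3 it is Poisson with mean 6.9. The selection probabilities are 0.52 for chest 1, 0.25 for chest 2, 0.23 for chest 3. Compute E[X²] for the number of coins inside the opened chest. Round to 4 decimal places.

For each component E[X²] = Var + (mean)², giving 1: 8.7551; 2: 98.5968; 3: 54.51.
Overall E[X²] = 0.52·8.7551 + 0.25·98.5968 + 0.23·54.51 = 41.7392.

41.7392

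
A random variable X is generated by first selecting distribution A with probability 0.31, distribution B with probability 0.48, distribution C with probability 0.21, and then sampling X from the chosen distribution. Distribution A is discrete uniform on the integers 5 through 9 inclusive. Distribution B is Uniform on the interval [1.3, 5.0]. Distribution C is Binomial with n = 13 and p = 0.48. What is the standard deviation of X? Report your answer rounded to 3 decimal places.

2.248

Per component, A: μ=7, E[X²]=51; B: μ=3.15, E[X²]=11.0633; C: μ=6.24, E[X²]=42.1824.
E[X] = 0.31·7 + 0.48·3.15 + 0.21·6.24 = 4.9924.
E[X²] = 0.31·51 + 0.48·11.0633 + 0.21·42.1824 = 29.9787.
Var(X) = E[X²] − (E[X])² = 29.9787 − 24.9241 = 5.05465.
SD(X) = √5.05465 = 2.24825.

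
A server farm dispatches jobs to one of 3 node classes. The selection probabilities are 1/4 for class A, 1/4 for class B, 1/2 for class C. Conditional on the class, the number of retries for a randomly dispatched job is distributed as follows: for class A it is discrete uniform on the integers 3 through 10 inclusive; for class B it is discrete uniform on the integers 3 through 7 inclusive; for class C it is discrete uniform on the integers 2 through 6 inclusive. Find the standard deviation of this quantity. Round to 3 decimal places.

Per component, A: μ=6.5, E[X²]=47.5; B: μ=5, E[X²]=27; C: μ=4, E[X²]=18.
E[X] = 0.25·6.5 + 0.25·5 + 0.5·4 = 4.875.
E[X²] = 0.25·47.5 + 0.25·27 + 0.5·18 = 27.625.
Var(X) = E[X²] − (E[X])² = 27.625 − 23.7656 = 3.85938.
SD(X) = √3.85938 = 1.96453.

1.965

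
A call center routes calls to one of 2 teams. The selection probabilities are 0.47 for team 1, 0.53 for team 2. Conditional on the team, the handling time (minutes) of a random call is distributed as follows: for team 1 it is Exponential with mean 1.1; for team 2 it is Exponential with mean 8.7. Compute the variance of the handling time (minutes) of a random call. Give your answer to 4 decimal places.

55.0724

Per component, 1: μ=1.1, E[X²]=2.42; 2: μ=8.7, E[X²]=151.38.
E[X] = 0.47·1.1 + 0.53·8.7 = 5.128.
E[X²] = 0.47·2.42 + 0.53·151.38 = 81.3688.
Var(X) = E[X²] − (E[X])² = 81.3688 − 26.2964 = 55.0724.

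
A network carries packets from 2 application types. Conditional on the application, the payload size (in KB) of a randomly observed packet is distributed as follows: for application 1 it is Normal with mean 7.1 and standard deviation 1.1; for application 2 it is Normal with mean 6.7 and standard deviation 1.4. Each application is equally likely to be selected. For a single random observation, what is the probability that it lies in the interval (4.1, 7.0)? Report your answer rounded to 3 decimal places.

Conditional on each application, P(4.1 < X < 7.0): 1: 0.460589; 2: 0.553192.
By total probability, P(4.1 < X < 7.0) = 0.5·0.460589 + 0.5·0.553192 = 0.506891.

0.507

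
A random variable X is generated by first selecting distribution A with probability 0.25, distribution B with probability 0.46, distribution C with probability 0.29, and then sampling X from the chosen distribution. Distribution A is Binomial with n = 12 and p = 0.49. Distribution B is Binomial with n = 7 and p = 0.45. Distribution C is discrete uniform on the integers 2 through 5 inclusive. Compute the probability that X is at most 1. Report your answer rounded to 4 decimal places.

Conditional on each component, P(X ≤ 1): A: 0.00387947; B: 0.102418; C: 0.
By total probability, P(X ≤ 1) = 0.25·0.00387947 + 0.46·0.102418 + 0.29·0 = 0.0480823.

0.0481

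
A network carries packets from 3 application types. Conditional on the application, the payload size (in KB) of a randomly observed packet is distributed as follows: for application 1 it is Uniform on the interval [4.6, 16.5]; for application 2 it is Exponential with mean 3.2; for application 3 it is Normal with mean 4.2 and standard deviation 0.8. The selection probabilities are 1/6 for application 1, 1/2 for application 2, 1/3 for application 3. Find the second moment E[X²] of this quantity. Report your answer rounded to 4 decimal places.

For each component E[X²] = Var + (mean)², giving 1: 123.103; 2: 20.48; 3: 18.28.
Overall E[X²] = 0.166667·123.103 + 0.5·20.48 + 0.333333·18.28 = 36.8506.

36.8506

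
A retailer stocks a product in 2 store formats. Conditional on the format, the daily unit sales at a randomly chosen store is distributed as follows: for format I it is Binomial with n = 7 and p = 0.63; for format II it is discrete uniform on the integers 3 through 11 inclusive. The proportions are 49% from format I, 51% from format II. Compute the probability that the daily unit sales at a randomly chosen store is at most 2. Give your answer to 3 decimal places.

0.034

Conditional on each format, P(X ≤ 2): I: 0.0700617; II: 0.
By total probability, P(X ≤ 2) = 0.49·0.0700617 + 0.51·0 = 0.0343302.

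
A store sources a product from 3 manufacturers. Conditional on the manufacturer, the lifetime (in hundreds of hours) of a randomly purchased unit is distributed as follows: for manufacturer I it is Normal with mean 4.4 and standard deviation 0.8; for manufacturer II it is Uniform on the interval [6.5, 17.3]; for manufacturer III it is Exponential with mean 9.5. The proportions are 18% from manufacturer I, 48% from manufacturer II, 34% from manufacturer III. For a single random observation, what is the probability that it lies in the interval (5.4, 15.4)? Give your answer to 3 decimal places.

0.540

Conditional on each manufacturer, P(5.4 < X < 15.4): I: 0.10565; II: 0.824074; III: 0.368729.
By total probability, P(5.4 < X < 15.4) = 0.18·0.10565 + 0.48·0.824074 + 0.34·0.368729 = 0.53994.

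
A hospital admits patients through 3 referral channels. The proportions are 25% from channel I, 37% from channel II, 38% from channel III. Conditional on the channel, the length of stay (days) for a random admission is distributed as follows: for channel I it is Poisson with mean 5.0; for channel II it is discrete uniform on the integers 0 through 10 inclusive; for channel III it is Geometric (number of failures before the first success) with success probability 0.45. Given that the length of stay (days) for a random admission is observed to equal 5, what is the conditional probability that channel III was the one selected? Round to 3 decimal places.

Likelihoods P(X=5 | ·): I: 0.175467; II: 0.0909091; III: 0.0226478.
Posterior ∝ prior × likelihood. Numerator for III: 0.38·0.0226478 = 0.00860616.
Normalizing constant: 0.25·0.175467 + 0.37·0.0909091 + 0.38·0.0226478 = 0.0861094.
P(III | observation) = 0.00860616 / 0.0861094 = 0.0999446.

0.100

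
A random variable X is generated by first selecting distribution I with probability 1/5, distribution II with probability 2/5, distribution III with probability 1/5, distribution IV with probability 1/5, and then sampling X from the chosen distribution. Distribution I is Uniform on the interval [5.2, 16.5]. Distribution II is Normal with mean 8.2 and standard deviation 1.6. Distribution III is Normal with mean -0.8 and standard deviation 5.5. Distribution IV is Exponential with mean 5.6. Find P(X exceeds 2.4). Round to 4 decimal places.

0.7863

Conditional on each component, P(X > 2.4): I: 1; II: 0.999856; III: 0.280345; IV: 0.651439.
By total probability, P(X > 2.4) = 0.2·1 + 0.4·0.999856 + 0.2·0.280345 + 0.2·0.651439 = 0.786299.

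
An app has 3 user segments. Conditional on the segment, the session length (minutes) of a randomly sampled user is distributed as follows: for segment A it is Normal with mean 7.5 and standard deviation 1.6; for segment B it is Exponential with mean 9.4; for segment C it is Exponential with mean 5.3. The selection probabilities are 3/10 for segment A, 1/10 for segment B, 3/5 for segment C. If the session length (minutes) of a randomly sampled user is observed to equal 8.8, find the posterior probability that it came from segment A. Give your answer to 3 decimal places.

Likelihoods f(8.8 | ·): A: 0.179242; B: 0.0417156; C: 0.0358617.
Posterior ∝ prior × likelihood. Numerator for A: 0.3·0.179242 = 0.0537725.
Normalizing constant: 0.3·0.179242 + 0.1·0.0417156 + 0.6·0.0358617 = 0.0794611.
P(A | observation) = 0.0537725 / 0.0794611 = 0.676715.

0.677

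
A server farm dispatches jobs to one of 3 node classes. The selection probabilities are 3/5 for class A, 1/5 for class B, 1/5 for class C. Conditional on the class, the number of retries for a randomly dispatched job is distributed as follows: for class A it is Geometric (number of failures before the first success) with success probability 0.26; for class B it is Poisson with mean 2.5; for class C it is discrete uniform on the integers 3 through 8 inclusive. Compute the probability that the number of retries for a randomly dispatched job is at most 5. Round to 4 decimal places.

Conditional on each class, P(X ≤ 5): A: 0.835794; B: 0.957979; C: 0.5.
By total probability, P(X ≤ 5) = 0.6·0.835794 + 0.2·0.957979 + 0.2·0.5 = 0.793072.

0.7931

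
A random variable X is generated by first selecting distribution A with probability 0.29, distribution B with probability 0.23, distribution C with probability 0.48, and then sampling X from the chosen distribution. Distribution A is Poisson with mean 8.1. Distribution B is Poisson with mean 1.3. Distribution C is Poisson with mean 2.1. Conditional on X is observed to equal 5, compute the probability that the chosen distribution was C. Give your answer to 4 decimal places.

0.4210

Likelihoods P(X=5 | ·): A: 0.088198; B: 0.00843243; C: 0.041677.
Posterior ∝ prior × likelihood. Numerator for C: 0.48·0.041677 = 0.020005.
Normalizing constant: 0.29·0.088198 + 0.23·0.00843243 + 0.48·0.041677 = 0.0475218.
P(C | observation) = 0.020005 / 0.0475218 = 0.420964.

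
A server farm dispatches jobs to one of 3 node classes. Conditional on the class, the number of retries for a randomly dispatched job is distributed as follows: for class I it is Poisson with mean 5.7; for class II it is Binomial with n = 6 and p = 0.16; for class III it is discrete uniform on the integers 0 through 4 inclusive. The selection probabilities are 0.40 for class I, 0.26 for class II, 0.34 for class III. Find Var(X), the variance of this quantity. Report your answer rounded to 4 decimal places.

7.4637

Per component, I: μ=5.7, E[X²]=38.19; II: μ=0.96, E[X²]=1.728; III: μ=2, E[X²]=6.
E[X] = 0.4·5.7 + 0.26·0.96 + 0.34·2 = 3.2096.
E[X²] = 0.4·38.19 + 0.26·1.728 + 0.34·6 = 17.7653.
Var(X) = E[X²] − (E[X])² = 17.7653 − 10.3015 = 7.46375.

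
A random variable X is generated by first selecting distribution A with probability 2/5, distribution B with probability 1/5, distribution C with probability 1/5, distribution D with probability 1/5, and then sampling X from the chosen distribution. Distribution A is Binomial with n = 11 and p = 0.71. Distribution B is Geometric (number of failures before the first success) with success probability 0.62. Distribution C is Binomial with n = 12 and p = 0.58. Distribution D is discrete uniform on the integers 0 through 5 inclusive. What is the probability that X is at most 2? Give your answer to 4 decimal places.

Conditional on each component, P(X ≤ 2): A: 0.000436295; B: 0.945128; C: 0.00432163; D: 0.5.
By total probability, P(X ≤ 2) = 0.4·0.000436295 + 0.2·0.945128 + 0.2·0.00432163 + 0.2·0.5 = 0.290064.

0.2901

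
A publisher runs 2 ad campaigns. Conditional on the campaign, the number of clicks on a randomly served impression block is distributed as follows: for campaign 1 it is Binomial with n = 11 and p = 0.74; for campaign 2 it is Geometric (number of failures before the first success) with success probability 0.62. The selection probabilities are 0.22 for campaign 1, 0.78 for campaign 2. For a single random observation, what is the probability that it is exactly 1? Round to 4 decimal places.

0.1838

Conditional on each campaign, P(X = 1): 1: 1.1491e-05; 2: 0.2356.
By total probability, P(X = 1) = 0.22·1.1491e-05 + 0.78·0.2356 = 0.183771.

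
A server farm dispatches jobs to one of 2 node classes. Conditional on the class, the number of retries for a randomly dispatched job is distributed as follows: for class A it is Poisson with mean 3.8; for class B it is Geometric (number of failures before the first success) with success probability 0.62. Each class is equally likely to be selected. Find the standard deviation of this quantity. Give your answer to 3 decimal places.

Per component, A: μ=3.8, E[X²]=18.24; B: μ=0.612903, E[X²]=1.3642.
E[X] = 0.5·3.8 + 0.5·0.612903 = 2.20645.
E[X²] = 0.5·18.24 + 0.5·1.3642 = 9.8021.
Var(X) = E[X²] − (E[X])² = 9.8021 − 4.86843 = 4.93367.
SD(X) = √4.93367 = 2.22119.

2.221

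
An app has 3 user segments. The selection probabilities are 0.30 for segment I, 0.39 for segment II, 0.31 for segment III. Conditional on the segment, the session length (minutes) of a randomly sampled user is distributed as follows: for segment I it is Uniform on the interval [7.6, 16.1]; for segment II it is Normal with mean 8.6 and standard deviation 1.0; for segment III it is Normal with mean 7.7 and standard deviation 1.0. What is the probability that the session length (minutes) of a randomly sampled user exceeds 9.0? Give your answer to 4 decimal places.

Conditional on each segment, P(X > 9.0): I: 0.835294; II: 0.344578; III: 0.0968005.
By total probability, P(X > 9.0) = 0.3·0.835294 + 0.39·0.344578 + 0.31·0.0968005 = 0.414982.

0.4150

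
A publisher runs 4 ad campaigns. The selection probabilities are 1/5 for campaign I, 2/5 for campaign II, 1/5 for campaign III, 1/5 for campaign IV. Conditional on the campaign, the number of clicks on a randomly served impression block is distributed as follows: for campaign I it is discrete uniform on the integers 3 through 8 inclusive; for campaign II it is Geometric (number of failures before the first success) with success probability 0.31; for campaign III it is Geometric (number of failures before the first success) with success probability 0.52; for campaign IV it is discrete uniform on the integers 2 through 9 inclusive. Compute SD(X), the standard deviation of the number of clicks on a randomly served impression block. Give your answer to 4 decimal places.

Per component, I: μ=5.5, E[X²]=33.1667; II: μ=2.22581, E[X²]=12.1342; III: μ=0.923077, E[X²]=2.62722; IV: μ=5.5, E[X²]=35.5.
E[X] = 0.2·5.5 + 0.4·2.22581 + 0.2·0.923077 + 0.2·5.5 = 3.27494.
E[X²] = 0.2·33.1667 + 0.4·12.1342 + 0.2·2.62722 + 0.2·35.5 = 19.1125.
Var(X) = E[X²] − (E[X])² = 19.1125 − 10.7252 = 8.38725.
SD(X) = √8.38725 = 2.89608.

2.8961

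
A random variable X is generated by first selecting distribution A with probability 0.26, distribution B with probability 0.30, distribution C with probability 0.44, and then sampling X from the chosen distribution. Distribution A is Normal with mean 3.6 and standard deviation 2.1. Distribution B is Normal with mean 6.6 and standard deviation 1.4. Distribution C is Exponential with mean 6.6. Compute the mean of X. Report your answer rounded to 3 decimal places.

Component means — A: 3.6; B: 6.6; C: 6.6.
E[X] = 0.26·3.6 + 0.3·6.6 + 0.44·6.6 = 5.82.

5.820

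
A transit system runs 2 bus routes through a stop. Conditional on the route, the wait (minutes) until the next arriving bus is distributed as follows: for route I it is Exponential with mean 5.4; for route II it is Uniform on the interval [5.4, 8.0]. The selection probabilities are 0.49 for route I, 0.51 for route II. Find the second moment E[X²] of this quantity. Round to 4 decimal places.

For each component E[X²] = Var + (mean)², giving I: 58.32; II: 45.4533.
Overall E[X²] = 0.49·58.32 + 0.51·45.4533 = 51.758.

51.7580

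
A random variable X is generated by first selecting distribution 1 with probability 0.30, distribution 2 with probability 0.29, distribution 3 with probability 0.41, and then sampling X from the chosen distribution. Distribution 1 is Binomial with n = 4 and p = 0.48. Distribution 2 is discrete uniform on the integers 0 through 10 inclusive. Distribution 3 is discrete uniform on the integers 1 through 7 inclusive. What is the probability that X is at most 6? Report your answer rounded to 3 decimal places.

Conditional on each component, P(X ≤ 6): 1: 1; 2: 0.636364; 3: 0.857143.
By total probability, P(X ≤ 6) = 0.3·1 + 0.29·0.636364 + 0.41·0.857143 = 0.835974.

0.836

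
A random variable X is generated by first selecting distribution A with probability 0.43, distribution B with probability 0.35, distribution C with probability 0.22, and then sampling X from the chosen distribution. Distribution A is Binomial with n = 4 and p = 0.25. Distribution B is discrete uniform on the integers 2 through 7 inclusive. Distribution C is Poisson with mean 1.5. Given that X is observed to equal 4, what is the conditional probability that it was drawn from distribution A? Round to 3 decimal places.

Likelihoods P(X=4 | ·): A: 0.00390625; B: 0.166667; C: 0.0470665.
Posterior ∝ prior × likelihood. Numerator for A: 0.43·0.00390625 = 0.00167969.
Normalizing constant: 0.43·0.00390625 + 0.35·0.166667 + 0.22·0.0470665 = 0.0703677.
P(A | observation) = 0.00167969 / 0.0703677 = 0.0238702.

0.024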